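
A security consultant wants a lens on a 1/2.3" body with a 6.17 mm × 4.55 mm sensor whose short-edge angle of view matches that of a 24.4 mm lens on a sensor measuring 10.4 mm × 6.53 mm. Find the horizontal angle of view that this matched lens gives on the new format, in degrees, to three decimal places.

20.569°

Equal short-edge AOV ⇒ f₂ = f₁ · 4.55/6.53 = 24.4 × 0.69678 ≈ 17.0015 mm.
Horizontal AOV on the new format = 2·arctan(6.17 / (2 × 17.0015)) = 2·arctan(0.18145) ≈ 20.5693°.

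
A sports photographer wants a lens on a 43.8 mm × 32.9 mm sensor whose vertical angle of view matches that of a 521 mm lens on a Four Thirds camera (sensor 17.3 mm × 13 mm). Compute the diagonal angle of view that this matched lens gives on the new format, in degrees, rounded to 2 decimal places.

Equal vertical AOV ⇒ f₂ = f₁ · 32.9/13 = 521 × 2.53077 ≈ 1318.5308 mm.
Sensor diagonal = √(43.8² + 32.9²) = √3000.8500 ≈ 54.7800 mm.
Diagonal AOV on the new format = 2·arctan(54.7800 / (2 × 1318.5308)) = 2·arctan(0.02077) ≈ 2.3801°.

2.38°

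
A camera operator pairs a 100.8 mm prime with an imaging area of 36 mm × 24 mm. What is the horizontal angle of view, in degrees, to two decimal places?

20.25°

Angle of view α = 2·arctan(w/2f) with w = 36 mm and f = 100.8 mm.
w/2f = 0.17857; arctan(0.17857) ≈ 10.1247°, so α ≈ 20.2493°.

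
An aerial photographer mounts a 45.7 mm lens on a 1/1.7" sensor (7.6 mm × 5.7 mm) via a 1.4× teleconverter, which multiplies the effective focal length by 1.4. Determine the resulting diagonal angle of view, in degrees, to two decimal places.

8.49°

Effective focal length f = 45.7 × 1.4 = 63.98 mm.
Sensor diagonal = √(7.6² + 5.7²) = √90.2500 ≈ 9.5000 mm.
α = 2·arctan(9.500 / (2 × 63.98)) = 2·arctan(0.07424) ≈ 8.4919°.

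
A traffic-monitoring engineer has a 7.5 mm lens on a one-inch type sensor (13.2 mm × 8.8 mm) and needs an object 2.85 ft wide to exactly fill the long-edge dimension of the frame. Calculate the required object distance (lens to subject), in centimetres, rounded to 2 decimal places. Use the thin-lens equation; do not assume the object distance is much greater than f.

W: 2.85 ft × 304.8 mm/ft = 868.68 mm.
Magnification m = w/W = dᵢ/dₒ; combined with 1/f = 1/dₒ + 1/dᵢ this gives dₒ = f·(1 + W/w).
dₒ = 7.5 mm × (1 + 868.68/13.2) = 7.5 × 66.8091 ≈ 501.068 mm = 50.1068 cm.

50.11 cm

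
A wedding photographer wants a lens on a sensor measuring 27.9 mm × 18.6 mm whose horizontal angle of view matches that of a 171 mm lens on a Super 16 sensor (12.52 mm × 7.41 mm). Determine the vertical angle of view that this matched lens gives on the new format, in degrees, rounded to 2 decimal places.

Equal horizontal AOV ⇒ f₂ = f₁ · 27.9/12.52 = 171 × 2.22843 ≈ 381.0623 mm.
Vertical AOV on the new format = 2·arctan(18.6 / (2 × 381.0623)) = 2·arctan(0.02441) ≈ 2.7961°.

2.80°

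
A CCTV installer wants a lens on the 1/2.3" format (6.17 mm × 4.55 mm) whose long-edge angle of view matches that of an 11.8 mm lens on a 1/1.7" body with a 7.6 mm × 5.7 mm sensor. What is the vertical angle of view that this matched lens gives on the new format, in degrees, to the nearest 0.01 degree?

Equal long-edge AOV ⇒ f₂ = f₁ · 6.17/7.6 = 11.8 × 0.81184 ≈ 9.5797 mm.
Vertical AOV on the new format = 2·arctan(4.55 / (2 × 9.5797)) = 2·arctan(0.23748) ≈ 26.7183°.

26.72°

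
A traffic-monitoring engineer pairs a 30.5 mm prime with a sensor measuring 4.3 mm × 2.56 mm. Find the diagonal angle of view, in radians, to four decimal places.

Sensor diagonal = √(4.3² + 2.56²) = √25.0436 ≈ 5.0044 mm.
Angle of view α = 2·arctan(d/2f) with d = 5.0044 mm and f = 30.5 mm.
d/2f = 0.08204; arctan(0.08204) ≈ 0.0819 rad, so α ≈ 0.1637 rad.

0.1637 rad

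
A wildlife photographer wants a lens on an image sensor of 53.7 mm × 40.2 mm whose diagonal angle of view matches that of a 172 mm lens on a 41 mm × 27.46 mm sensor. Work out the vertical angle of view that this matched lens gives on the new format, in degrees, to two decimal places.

9.83°

Sensor diagonal = √(41² + 27.46²) = √2435.0516 ≈ 49.3462 mm.
Sensor diagonal = √(53.7² + 40.2²) = √4499.7300 ≈ 67.0800 mm.
Equal diagonal AOV ⇒ f₂ = f₁ · 67.0800/49.3462 = 172 × 1.35937 ≈ 233.8124 mm.
Vertical AOV on the new format = 2·arctan(40.2 / (2 × 233.8124)) = 2·arctan(0.08597) ≈ 9.8269°.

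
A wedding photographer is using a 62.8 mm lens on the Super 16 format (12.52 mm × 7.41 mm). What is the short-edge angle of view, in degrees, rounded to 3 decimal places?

Angle of view α = 2·arctan(h/2f) with h = 7.41 mm and f = 62.8 mm.
h/2f = 0.05900; arctan(0.05900) ≈ 3.3764°, so α ≈ 6.7527°.

6.753°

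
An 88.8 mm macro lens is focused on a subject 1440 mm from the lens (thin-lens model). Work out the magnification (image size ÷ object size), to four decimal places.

Thin lens: 1/f = 1/dₒ + 1/dᵢ → 1/dᵢ = 1/88.8 − 1/1440 = 0.0105668 mm⁻¹, so dᵢ ≈ 94.6359 mm.
Magnification m = dᵢ/dₒ = 94.6359/1440 ≈ 0.06572.

0.0657×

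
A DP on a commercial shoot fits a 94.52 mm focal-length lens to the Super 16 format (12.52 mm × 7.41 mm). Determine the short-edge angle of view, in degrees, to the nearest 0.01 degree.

4.49°

Angle of view α = 2·arctan(h/2f) with h = 7.41 mm and f = 94.52 mm.
h/2f = 0.03920; arctan(0.03920) ≈ 2.2447°, so α ≈ 4.4895°.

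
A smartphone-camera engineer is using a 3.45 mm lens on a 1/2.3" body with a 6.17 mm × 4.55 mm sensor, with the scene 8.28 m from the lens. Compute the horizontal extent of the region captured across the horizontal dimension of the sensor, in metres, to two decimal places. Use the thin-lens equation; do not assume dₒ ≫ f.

dₒ: 8.28 m = 8280 mm.
Similar triangles through the lens centre give W/dₒ = w/dᵢ; with 1/f = 1/dₒ + 1/dᵢ this gives W = w·(dₒ − f)/f.
W = 6.17 mm × (8280 − 3.45) / 3.45 = 6.17 × 2399.0000 ≈ 14801.830 mm = 14.8018 m.

14.80 m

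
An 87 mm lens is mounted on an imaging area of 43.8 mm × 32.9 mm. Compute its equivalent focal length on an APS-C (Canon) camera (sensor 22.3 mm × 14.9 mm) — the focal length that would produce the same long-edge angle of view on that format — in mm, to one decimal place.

Equal angle of view means equal width/f ratio, so f₂ = f₁ · (width₂/width₁) = 87 × 22.3/43.8.
f₂ = 87 × 0.50913 ≈ 44.295 mm.

44.3 mm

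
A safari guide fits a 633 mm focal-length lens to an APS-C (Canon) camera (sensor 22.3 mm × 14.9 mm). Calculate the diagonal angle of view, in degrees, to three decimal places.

2.427°

Sensor diagonal = √(22.3² + 14.9²) = √719.3000 ≈ 26.8198 mm.
Angle of view α = 2·arctan(d/2f) with d = 26.8198 mm and f = 633 mm.
d/2f = 0.02118; arctan(0.02118) ≈ 1.2136°, so α ≈ 2.4272°.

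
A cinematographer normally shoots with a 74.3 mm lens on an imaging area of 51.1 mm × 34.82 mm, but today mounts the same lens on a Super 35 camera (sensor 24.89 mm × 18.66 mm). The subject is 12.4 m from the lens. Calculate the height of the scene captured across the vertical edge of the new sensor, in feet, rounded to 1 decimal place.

10.2 ft

The focal length stays 74.3 mm; the relevant sensor dimension is now h = 18.66 mm. Object distance dₒ = 12.4 m = 12400 mm.
Thin-lens field height W = h·(dₒ − f)/f = 18.66 × (12400 − 74.3)/74.3 ≈ 3095.526 mm = 3095.526/304.8 ft = 10.1559 ft.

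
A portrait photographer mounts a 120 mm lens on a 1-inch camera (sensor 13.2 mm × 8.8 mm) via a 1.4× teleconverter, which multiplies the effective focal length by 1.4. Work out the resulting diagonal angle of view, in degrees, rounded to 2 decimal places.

5.41°

Effective focal length f = 120 × 1.4 = 168 mm.
Sensor diagonal = √(13.2² + 8.8²) = √251.6800 ≈ 15.8644 mm.
α = 2·arctan(15.864 / (2 × 168)) = 2·arctan(0.04722) ≈ 5.4065°.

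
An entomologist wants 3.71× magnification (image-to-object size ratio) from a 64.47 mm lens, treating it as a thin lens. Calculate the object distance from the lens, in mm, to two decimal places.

81.85 mm

With m = dᵢ/dₒ and 1/f = 1/dₒ + 1/dᵢ, substituting dᵢ = m·dₒ gives 1/f = (1 + 1/m)/dₒ, hence dₒ = f·(1 + 1/m).
dₒ = 64.47 × (1 + 1/3.71) = 64.47 × 1.26954 ≈ 81.847 mm.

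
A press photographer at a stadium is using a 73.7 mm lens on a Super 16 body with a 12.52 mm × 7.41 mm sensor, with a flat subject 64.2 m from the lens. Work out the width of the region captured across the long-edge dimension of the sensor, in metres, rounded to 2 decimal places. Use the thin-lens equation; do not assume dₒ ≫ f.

dₒ: 64.2 m = 64200 mm.
Similar triangles through the lens centre give W/dₒ = w/dᵢ; with 1/f = 1/dₒ + 1/dᵢ this gives W = w·(dₒ − f)/f.
W = 12.52 mm × (64200 − 73.7) / 73.7 = 12.52 × 870.0991 ≈ 10893.640 mm = 10.8936 m.

10.89 m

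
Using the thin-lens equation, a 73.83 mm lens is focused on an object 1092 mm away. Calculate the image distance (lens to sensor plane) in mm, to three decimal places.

1/dᵢ = 1/f − 1/dₒ = 1/73.83 − 1/1092 = 0.0126289 mm⁻¹.
dᵢ = 1/0.0126289 ≈ 79.1836 mm.

79.184 mm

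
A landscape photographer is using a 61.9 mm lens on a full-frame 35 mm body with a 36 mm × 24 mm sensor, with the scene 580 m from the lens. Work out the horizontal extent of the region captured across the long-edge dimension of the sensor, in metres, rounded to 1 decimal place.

337.3 m

dₒ: 580 m = 580000 mm.
Similar triangles through the lens centre give W/dₒ = w/dᵢ; with 1/f = 1/dₒ + 1/dᵢ this gives W = w·(dₒ − f)/f.
W = 36 mm × (580000 − 61.9) / 61.9 = 36 × 9368.9515 ≈ 337282.255 mm = 337.282 m.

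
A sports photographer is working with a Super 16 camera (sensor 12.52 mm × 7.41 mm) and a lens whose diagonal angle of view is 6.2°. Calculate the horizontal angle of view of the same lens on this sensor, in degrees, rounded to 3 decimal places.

Sensor diagonal = √(12.52² + 7.41²) = √211.6585 ≈ 14.5485 mm.
From the diagonal AOV: f = 14.5485 / (2·tan(3.1°)) = 14.5485 / 0.10832 ≈ 134.3151 mm.
Horizontal AOV = 2·arctan(12.52 / (2 × 134.3151)) = 2·arctan(0.04661) ≈ 5.3369°.

5.337°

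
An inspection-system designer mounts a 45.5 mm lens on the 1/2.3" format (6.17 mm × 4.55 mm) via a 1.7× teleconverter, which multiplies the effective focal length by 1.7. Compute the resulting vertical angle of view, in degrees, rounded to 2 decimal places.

Effective focal length f = 45.5 × 1.7 = 77.35 mm.
α = 2·arctan(4.55 / (2 × 77.35)) = 2·arctan(0.02941) ≈ 3.3694°.

3.37°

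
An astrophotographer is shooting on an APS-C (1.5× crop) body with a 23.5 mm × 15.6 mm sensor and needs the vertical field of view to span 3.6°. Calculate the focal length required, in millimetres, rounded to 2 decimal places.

From α = 2·arctan(h/2f) we get f = h / (2·tan(α/2)).
With h = 15.6 mm and α/2 = 1.8°, tan(α/2) ≈ 0.03143, so f ≈ 15.6 / 0.06285 ≈ 248.2000 mm.

248.20 mm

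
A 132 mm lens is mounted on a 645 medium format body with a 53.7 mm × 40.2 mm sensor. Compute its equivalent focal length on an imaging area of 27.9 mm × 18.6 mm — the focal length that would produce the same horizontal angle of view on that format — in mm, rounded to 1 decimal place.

68.6 mm

Equal angle of view means equal width/f ratio, so f₂ = f₁ · (width₂/width₁) = 132 × 27.9/53.7.
f₂ = 132 × 0.51955 ≈ 68.581 mm.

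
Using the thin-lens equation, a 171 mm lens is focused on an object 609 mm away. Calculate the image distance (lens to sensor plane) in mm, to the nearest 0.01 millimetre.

1/dᵢ = 1/f − 1/dₒ = 1/171 − 1/609 = 0.0042059 mm⁻¹.
dᵢ = 1/0.0042059 ≈ 237.7603 mm.

237.76 mm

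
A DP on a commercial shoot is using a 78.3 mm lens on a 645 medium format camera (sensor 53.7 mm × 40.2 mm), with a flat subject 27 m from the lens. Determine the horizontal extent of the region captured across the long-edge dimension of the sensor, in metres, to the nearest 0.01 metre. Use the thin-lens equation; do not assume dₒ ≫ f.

dₒ: 27 m = 27000 mm.
Similar triangles through the lens centre give W/dₒ = w/dᵢ; with 1/f = 1/dₒ + 1/dᵢ this gives W = w·(dₒ − f)/f.
W = 53.7 mm × (27000 − 78.3) / 78.3 = 53.7 × 343.8276 ≈ 18463.541 mm = 18.4635 m.

18.46 m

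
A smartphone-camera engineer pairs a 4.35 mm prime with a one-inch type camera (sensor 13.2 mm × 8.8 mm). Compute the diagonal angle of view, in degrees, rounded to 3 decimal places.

122.520°

Sensor diagonal = √(13.2² + 8.8²) = √251.6800 ≈ 15.8644 mm.
Angle of view α = 2·arctan(d/2f) with d = 15.8644 mm and f = 4.35 mm.
d/2f = 1.82350; arctan(1.82350) ≈ 61.2598°, so α ≈ 122.5196°.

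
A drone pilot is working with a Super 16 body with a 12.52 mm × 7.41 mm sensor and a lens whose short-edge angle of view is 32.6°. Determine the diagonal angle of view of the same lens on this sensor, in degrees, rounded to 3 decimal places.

From the short-edge AOV: f = 7.41 / (2·tan(16.3°)) = 7.41 / 0.58484 ≈ 12.6701 mm.
Sensor diagonal = √(12.52² + 7.41²) = √211.6585 ≈ 14.5485 mm.
Diagonal AOV = 2·arctan(14.5485 / (2 × 12.6701)) = 2·arctan(0.57413) ≈ 59.7225°.

59.723°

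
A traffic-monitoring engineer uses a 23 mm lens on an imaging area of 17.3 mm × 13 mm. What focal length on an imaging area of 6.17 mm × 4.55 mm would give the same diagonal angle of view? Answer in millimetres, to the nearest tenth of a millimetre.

Sensor diagonal = √(17.3² + 13²) = √468.2900 ≈ 21.6400 mm.
Sensor diagonal = √(6.17² + 4.55²) = √58.7714 ≈ 7.6663 mm.
Equal angle of view means equal diagonal/f ratio, so f₂ = f₁ · (diagonal₂/diagonal₁) = 23 × 7.6663/21.6400.
f₂ = 23 × 0.35426 ≈ 8.148 mm.

8.1 mm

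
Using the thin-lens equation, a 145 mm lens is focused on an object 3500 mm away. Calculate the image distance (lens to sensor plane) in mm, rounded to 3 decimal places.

1/dᵢ = 1/f − 1/dₒ = 1/145 − 1/3500 = 0.0066108 mm⁻¹.
dᵢ = 1/0.0066108 ≈ 151.2668 mm.

151.267 mm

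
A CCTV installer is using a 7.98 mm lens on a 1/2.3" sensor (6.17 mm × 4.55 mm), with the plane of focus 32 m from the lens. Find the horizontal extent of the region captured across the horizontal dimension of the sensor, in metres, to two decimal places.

24.74 m

dₒ: 32 m = 32000 mm.
Similar triangles through the lens centre give W/dₒ = w/dᵢ; with 1/f = 1/dₒ + 1/dᵢ this gives W = w·(dₒ − f)/f.
W = 6.17 mm × (32000 − 7.98) / 7.98 = 6.17 × 4009.0251 ≈ 24735.685 mm = 24.7357 m.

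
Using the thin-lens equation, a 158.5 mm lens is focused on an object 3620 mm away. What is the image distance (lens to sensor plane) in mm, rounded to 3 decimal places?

165.758 mm

1/dᵢ = 1/f − 1/dₒ = 1/158.5 − 1/3620 = 0.0060329 mm⁻¹.
dᵢ = 1/0.0060329 ≈ 165.7576 mm.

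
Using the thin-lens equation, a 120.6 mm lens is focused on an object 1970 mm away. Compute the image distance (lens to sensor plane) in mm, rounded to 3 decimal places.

1/dᵢ = 1/f − 1/dₒ = 1/120.6 − 1/1970 = 0.0077843 mm⁻¹.
dᵢ = 1/0.0077843 ≈ 128.4644 mm.

128.464 mm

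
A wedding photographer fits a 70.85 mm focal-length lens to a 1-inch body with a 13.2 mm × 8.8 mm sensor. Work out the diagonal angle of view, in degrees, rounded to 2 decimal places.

12.78°

Sensor diagonal = √(13.2² + 8.8²) = √251.6800 ≈ 15.8644 mm.
Angle of view α = 2·arctan(d/2f) with d = 15.8644 mm and f = 70.85 mm.
d/2f = 0.11196; arctan(0.11196) ≈ 6.3881°, so α ≈ 12.7762°.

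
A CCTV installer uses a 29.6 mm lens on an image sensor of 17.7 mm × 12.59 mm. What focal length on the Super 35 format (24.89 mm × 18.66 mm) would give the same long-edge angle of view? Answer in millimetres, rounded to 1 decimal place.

Equal angle of view means equal width/f ratio, so f₂ = f₁ · (width₂/width₁) = 29.6 × 24.89/17.7.
f₂ = 29.6 × 1.40621 ≈ 41.624 mm.

41.6 mm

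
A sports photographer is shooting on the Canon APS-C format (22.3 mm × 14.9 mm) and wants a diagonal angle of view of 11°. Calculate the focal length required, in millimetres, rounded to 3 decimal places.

139.267 mm

Sensor diagonal = √(22.3² + 14.9²) = √719.3000 ≈ 26.8198 mm.
From α = 2·arctan(d/2f) we get f = d / (2·tan(α/2)).
With d = 26.8198 mm and α/2 = 5.5°, tan(α/2) ≈ 0.09629, so f ≈ 26.8198 / 0.19258 ≈ 139.2670 mm.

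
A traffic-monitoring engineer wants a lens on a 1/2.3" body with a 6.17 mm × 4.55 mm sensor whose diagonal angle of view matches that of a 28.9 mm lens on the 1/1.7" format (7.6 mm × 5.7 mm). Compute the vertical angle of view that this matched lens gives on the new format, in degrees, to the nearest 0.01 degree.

Sensor diagonal = √(7.6² + 5.7²) = √90.2500 ≈ 9.5000 mm.
Sensor diagonal = √(6.17² + 4.55²) = √58.7714 ≈ 7.6663 mm.
Equal diagonal AOV ⇒ f₂ = f₁ · 7.6663/9.5000 = 28.9 × 0.80697 ≈ 23.3215 mm.
Vertical AOV on the new format = 2·arctan(4.55 / (2 × 23.3215)) = 2·arctan(0.09755) ≈ 11.1431°.

11.14°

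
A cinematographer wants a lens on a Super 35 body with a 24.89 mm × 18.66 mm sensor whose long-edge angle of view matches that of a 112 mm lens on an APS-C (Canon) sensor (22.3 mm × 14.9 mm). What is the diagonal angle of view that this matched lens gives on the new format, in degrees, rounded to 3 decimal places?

14.185°

Equal long-edge AOV ⇒ f₂ = f₁ · 24.89/22.3 = 112 × 1.11614 ≈ 125.0081 mm.
Sensor diagonal = √(24.89² + 18.66²) = √967.7077 ≈ 31.1080 mm.
Diagonal AOV on the new format = 2·arctan(31.1080 / (2 × 125.0081)) = 2·arctan(0.12442) ≈ 14.1850°.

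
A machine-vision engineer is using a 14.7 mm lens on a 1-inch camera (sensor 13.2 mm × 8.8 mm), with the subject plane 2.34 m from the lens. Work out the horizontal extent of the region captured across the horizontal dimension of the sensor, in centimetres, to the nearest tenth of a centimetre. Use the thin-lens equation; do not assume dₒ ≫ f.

dₒ: 2.34 m = 2340 mm.
Similar triangles through the lens centre give W/dₒ = w/dᵢ; with 1/f = 1/dₒ + 1/dᵢ this gives W = w·(dₒ − f)/f.
W = 13.2 mm × (2340 − 14.7) / 14.7 = 13.2 × 158.1837 ≈ 2088.024 mm = 208.802 cm.

208.8 cm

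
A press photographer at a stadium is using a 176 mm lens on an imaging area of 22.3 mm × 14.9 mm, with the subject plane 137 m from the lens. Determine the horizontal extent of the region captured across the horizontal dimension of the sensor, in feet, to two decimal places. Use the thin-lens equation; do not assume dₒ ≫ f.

dₒ: 137 m = 137000 mm.
Similar triangles through the lens centre give W/dₒ = w/dᵢ; with 1/f = 1/dₒ + 1/dᵢ this gives W = w·(dₒ − f)/f.
W = 22.3 mm × (137000 − 176) / 176 = 22.3 × 777.4091 ≈ 17336.223 mm = 17336.223/304.8 ft = 56.8774 ft.

56.88 ft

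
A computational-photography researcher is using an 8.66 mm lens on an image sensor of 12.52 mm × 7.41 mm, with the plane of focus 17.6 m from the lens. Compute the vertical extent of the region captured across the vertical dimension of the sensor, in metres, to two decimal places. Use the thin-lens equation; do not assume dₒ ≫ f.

dₒ: 17.6 m = 17600 mm.
Similar triangles through the lens centre give W/dₒ = h/dᵢ; with 1/f = 1/dₒ + 1/dᵢ this gives W = h·(dₒ − f)/f.
W = 7.41 mm × (17600 − 8.66) / 8.66 = 7.41 × 2031.3326 ≈ 15052.174 mm = 15.0522 m.

15.05 m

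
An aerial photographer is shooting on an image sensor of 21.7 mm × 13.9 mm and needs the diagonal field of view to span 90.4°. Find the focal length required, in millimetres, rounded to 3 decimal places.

12.795 mm

Sensor diagonal = √(21.7² + 13.9²) = √664.1000 ≈ 25.7701 mm.
From α = 2·arctan(d/2f) we get f = d / (2·tan(α/2)).
With d = 25.7701 mm and α/2 = 45.2°, tan(α/2) ≈ 1.00701, so f ≈ 25.7701 / 2.01401 ≈ 12.7954 mm.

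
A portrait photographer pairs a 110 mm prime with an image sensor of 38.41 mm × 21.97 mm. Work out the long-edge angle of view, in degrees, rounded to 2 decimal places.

Angle of view α = 2·arctan(w/2f) with w = 38.41 mm and f = 110 mm.
w/2f = 0.17459; arctan(0.17459) ≈ 9.9035°, so α ≈ 19.8070°.

19.81°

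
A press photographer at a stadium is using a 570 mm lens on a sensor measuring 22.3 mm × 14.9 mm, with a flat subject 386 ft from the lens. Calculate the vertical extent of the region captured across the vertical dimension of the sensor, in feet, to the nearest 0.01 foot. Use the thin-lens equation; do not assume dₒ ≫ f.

dₒ: 386 ft × 304.8 mm/ft = 117652.80 mm.
Similar triangles through the lens centre give W/dₒ = h/dᵢ; with 1/f = 1/dₒ + 1/dᵢ this gives W = h·(dₒ − f)/f.
W = 14.9 mm × (117653 − 570) / 570 = 14.9 × 205.4084 ≈ 3060.585 mm = 3060.585/304.8 ft = 10.0413 ft.

10.04 ft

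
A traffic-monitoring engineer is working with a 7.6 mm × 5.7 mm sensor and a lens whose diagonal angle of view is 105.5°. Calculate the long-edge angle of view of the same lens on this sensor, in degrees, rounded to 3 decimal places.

92.906°

Sensor diagonal = √(7.6² + 5.7²) = √90.2500 ≈ 9.5000 mm.
From the diagonal AOV: f = 9.5000 / (2·tan(52.75°)) = 9.5000 / 2.63013 ≈ 3.6120 mm.
Long-edge AOV = 2·arctan(7.6 / (2 × 3.6120)) = 2·arctan(1.05205) ≈ 92.9062°.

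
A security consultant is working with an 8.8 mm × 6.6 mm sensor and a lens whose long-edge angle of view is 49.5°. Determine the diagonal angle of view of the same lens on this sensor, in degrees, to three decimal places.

59.906°

From the long-edge AOV: f = 8.8 / (2·tan(24.75°)) = 8.8 / 0.92201 ≈ 9.5443 mm.
Sensor diagonal = √(8.8² + 6.6²) = √121.0000 ≈ 11.0000 mm.
Diagonal AOV = 2·arctan(11.0000 / (2 × 9.5443)) = 2·arctan(0.57626) ≈ 59.9061°.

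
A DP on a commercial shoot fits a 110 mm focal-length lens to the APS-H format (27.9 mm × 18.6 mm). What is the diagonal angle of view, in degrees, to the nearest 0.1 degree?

17.3°

Sensor diagonal = √(27.9² + 18.6²) = √1124.3700 ≈ 33.5316 mm.
Angle of view α = 2·arctan(d/2f) with d = 33.5316 mm and f = 110 mm.
d/2f = 0.15242; arctan(0.15242) ≈ 8.6661°, so α ≈ 17.3323°.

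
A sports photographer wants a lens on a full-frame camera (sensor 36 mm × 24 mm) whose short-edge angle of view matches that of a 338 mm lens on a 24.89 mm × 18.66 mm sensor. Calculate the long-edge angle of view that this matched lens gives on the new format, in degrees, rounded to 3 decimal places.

Equal short-edge AOV ⇒ f₂ = f₁ · 24/18.66 = 338 × 1.28617 ≈ 434.7267 mm.
Long-edge AOV on the new format = 2·arctan(36 / (2 × 434.7267)) = 2·arctan(0.04141) ≈ 4.7420°.

4.742°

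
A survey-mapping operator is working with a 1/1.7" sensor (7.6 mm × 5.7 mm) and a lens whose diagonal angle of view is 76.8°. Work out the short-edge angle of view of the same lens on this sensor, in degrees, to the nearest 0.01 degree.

Sensor diagonal = √(7.6² + 5.7²) = √90.2500 ≈ 9.5000 mm.
From the diagonal AOV: f = 9.5000 / (2·tan(38.4°)) = 9.5000 / 1.58518 ≈ 5.9930 mm.
Short-edge AOV = 2·arctan(5.7 / (2 × 5.9930)) = 2·arctan(0.47555) ≈ 50.8672°.

50.87°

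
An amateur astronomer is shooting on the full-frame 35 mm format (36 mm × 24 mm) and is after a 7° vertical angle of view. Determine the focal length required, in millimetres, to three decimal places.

196.198 mm

From α = 2·arctan(h/2f) we get f = h / (2·tan(α/2)).
With h = 24 mm and α/2 = 3.5°, tan(α/2) ≈ 0.06116, so f ≈ 24 / 0.12233 ≈ 196.1983 mm.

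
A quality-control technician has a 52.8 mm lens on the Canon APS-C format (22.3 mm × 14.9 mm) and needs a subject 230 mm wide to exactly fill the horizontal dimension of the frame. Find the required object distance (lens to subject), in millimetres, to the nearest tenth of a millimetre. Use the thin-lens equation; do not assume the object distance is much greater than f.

Magnification m = w/W = dᵢ/dₒ; combined with 1/f = 1/dₒ + 1/dᵢ this gives dₒ = f·(1 + W/w).
dₒ = 52.8 mm × (1 + 230/22.3) = 52.8 × 11.3139 ≈ 597.374 mm.

597.4 mm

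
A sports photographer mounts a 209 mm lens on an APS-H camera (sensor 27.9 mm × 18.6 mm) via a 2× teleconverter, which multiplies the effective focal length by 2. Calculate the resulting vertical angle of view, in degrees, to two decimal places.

Effective focal length f = 209 × 2 = 418 mm.
α = 2·arctan(18.6 / (2 × 418)) = 2·arctan(0.02225) ≈ 2.5491°.

2.55°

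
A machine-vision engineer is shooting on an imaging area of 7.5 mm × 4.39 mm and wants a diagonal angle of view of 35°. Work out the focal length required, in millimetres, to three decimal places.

13.781 mm

Sensor diagonal = √(7.5² + 4.39²) = √75.5221 ≈ 8.6903 mm.
From α = 2·arctan(d/2f) we get f = d / (2·tan(α/2)).
With d = 8.6903 mm and α/2 = 17.5°, tan(α/2) ≈ 0.31530, so f ≈ 8.6903 / 0.63060 ≈ 13.7811 mm.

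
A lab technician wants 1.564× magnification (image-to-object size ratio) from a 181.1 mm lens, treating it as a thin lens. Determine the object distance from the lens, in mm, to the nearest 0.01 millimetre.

With m = dᵢ/dₒ and 1/f = 1/dₒ + 1/dᵢ, substituting dᵢ = m·dₒ gives 1/f = (1 + 1/m)/dₒ, hence dₒ = f·(1 + 1/m).
dₒ = 181.1 × (1 + 1/1.564) = 181.1 × 1.63939 ≈ 296.893 mm.

296.89 mm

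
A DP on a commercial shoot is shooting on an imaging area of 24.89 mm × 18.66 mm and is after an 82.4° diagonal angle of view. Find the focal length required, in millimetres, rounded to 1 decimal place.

17.8 mm

Sensor diagonal = √(24.89² + 18.66²) = √967.7077 ≈ 31.1080 mm.
From α = 2·arctan(d/2f) we get f = d / (2·tan(α/2)).
With d = 31.1080 mm and α/2 = 41.2°, tan(α/2) ≈ 0.87543, so f ≈ 31.1080 / 1.75087 ≈ 17.7672 mm.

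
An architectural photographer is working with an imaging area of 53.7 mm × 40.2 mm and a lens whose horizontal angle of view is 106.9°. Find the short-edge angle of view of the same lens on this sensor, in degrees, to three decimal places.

From the horizontal AOV: f = 53.7 / (2·tan(53.45°)) = 53.7 / 2.69792 ≈ 19.9042 mm.
Short-edge AOV = 2·arctan(40.2 / (2 × 19.9042)) = 2·arctan(1.00984) ≈ 90.5608°.

90.561°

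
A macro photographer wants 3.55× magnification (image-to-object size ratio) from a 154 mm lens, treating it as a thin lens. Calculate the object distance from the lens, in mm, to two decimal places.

197.38 mm

With m = dᵢ/dₒ and 1/f = 1/dₒ + 1/dᵢ, substituting dᵢ = m·dₒ gives 1/f = (1 + 1/m)/dₒ, hence dₒ = f·(1 + 1/m).
dₒ = 154 × (1 + 1/3.55) = 154 × 1.28169 ≈ 197.380 mm.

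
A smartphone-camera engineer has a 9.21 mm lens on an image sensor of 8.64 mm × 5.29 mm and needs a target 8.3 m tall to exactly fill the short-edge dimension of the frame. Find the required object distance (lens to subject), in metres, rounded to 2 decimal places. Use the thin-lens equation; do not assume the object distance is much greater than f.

14.46 m

W: 8.3 m = 8300 mm.
Magnification m = h/W = dᵢ/dₒ; combined with 1/f = 1/dₒ + 1/dᵢ this gives dₒ = f·(1 + W/h).
dₒ = 9.21 mm × (1 + 8300/5.29) = 9.21 × 1569.9981 ≈ 14459.683 mm = 14.4597 m.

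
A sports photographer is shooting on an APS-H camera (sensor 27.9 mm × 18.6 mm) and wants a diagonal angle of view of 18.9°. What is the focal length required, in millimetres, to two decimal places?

100.73 mm

Sensor diagonal = √(27.9² + 18.6²) = √1124.3700 ≈ 33.5316 mm.
From α = 2·arctan(d/2f) we get f = d / (2·tan(α/2)).
With d = 33.5316 mm and α/2 = 9.45°, tan(α/2) ≈ 0.16645, so f ≈ 33.5316 / 0.33289 ≈ 100.7285 mm.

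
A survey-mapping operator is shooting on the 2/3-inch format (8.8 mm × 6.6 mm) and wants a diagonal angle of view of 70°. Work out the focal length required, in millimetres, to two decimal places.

Sensor diagonal = √(8.8² + 6.6²) = √121.0000 ≈ 11.0000 mm.
From α = 2·arctan(d/2f) we get f = d / (2·tan(α/2)).
With d = 11.0000 mm and α/2 = 35°, tan(α/2) ≈ 0.70021, so f ≈ 11.0000 / 1.40042 ≈ 7.8548 mm.

7.85 mm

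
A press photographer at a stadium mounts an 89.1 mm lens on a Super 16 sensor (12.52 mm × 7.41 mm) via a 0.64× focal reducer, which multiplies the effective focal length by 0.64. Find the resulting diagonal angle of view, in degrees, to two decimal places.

14.54°

Effective focal length f = 89.1 × 0.64 = 57.024 mm.
Sensor diagonal = √(12.52² + 7.41²) = √211.6585 ≈ 14.5485 mm.
α = 2·arctan(14.548 / (2 × 57.024)) = 2·arctan(0.12756) ≈ 14.5393°.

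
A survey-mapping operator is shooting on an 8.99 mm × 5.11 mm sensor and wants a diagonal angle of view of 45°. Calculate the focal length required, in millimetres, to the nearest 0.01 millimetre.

Sensor diagonal = √(8.99² + 5.11²) = √106.9322 ≈ 10.3408 mm.
From α = 2·arctan(d/2f) we get f = d / (2·tan(α/2)).
With d = 10.3408 mm and α/2 = 22.5°, tan(α/2) ≈ 0.41421, so f ≈ 10.3408 / 0.82843 ≈ 12.4825 mm.

12.48 mm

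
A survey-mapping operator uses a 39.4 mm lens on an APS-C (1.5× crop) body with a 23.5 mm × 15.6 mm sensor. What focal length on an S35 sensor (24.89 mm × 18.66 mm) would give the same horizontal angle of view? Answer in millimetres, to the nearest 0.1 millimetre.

41.7 mm

Equal angle of view means equal width/f ratio, so f₂ = f₁ · (width₂/width₁) = 39.4 × 24.89/23.5.
f₂ = 39.4 × 1.05915 ≈ 41.730 mm.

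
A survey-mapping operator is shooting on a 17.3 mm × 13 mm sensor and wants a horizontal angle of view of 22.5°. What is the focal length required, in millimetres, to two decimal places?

From α = 2·arctan(w/2f) we get f = w / (2·tan(α/2)).
With w = 17.3 mm and α/2 = 11.25°, tan(α/2) ≈ 0.19891, so f ≈ 17.3 / 0.39782 ≈ 43.4865 mm.

43.49 mm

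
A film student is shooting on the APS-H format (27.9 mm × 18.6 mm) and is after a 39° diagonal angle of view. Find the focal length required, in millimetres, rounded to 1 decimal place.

47.3 mm

Sensor diagonal = √(27.9² + 18.6²) = √1124.3700 ≈ 33.5316 mm.
From α = 2·arctan(d/2f) we get f = d / (2·tan(α/2)).
With d = 33.5316 mm and α/2 = 19.5°, tan(α/2) ≈ 0.35412, so f ≈ 33.5316 / 0.70824 ≈ 47.3452 mm.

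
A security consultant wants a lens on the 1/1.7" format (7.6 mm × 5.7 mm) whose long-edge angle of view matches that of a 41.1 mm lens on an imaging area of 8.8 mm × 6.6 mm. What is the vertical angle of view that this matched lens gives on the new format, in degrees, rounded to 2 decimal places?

9.18°

Equal long-edge AOV ⇒ f₂ = f₁ · 7.6/8.8 = 41.1 × 0.86364 ≈ 35.4955 mm.
Vertical AOV on the new format = 2·arctan(5.7 / (2 × 35.4955)) = 2·arctan(0.08029) ≈ 9.1811°.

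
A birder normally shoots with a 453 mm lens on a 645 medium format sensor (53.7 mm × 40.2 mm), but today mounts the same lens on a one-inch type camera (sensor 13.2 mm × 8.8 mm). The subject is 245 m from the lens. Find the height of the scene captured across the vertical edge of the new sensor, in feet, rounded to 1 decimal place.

The focal length stays 453 mm; the relevant sensor dimension is now h = 8.8 mm. Object distance dₒ = 245 m = 245000 mm.
Thin-lens field height W = h·(dₒ − f)/f = 8.8 × (245000 − 453)/453 ≈ 4750.582 mm = 4750.582/304.8 ft = 15.5859 ft.

15.6 ft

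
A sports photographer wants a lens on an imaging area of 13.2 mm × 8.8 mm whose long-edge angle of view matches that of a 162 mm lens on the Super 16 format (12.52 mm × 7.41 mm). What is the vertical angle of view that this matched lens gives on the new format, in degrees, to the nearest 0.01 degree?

Equal long-edge AOV ⇒ f₂ = f₁ · 13.2/12.52 = 162 × 1.05431 ≈ 170.7987 mm.
Vertical AOV on the new format = 2·arctan(8.8 / (2 × 170.7987)) = 2·arctan(0.02576) ≈ 2.9514°.

2.95°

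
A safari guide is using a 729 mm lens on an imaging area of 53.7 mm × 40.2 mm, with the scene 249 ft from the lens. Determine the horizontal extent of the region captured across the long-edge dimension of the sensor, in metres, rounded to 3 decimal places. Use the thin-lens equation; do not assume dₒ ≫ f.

5.537 m

dₒ: 249 ft × 304.8 mm/ft = 75895.20 mm.
Similar triangles through the lens centre give W/dₒ = w/dᵢ; with 1/f = 1/dₒ + 1/dᵢ this gives W = w·(dₒ − f)/f.
W = 53.7 mm × (75895.2 − 729) / 729 = 53.7 × 103.1086 ≈ 5536.934 mm = 5.53693 m.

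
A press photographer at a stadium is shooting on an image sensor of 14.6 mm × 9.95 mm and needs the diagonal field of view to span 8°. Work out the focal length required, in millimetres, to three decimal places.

Sensor diagonal = √(14.6² + 9.95²) = √312.1625 ≈ 17.6681 mm.
From α = 2·arctan(d/2f) we get f = d / (2·tan(α/2)).
With d = 17.6681 mm and α/2 = 4°, tan(α/2) ≈ 0.06993, so f ≈ 17.6681 / 0.13985 ≈ 126.3330 mm.

126.333 mm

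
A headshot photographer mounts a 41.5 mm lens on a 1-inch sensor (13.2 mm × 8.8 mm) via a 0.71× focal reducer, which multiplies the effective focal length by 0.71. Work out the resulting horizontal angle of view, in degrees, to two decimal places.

25.25°

Effective focal length f = 41.5 × 0.71 = 29.465 mm.
α = 2·arctan(13.2 / (2 × 29.465)) = 2·arctan(0.22399) ≈ 25.2511°.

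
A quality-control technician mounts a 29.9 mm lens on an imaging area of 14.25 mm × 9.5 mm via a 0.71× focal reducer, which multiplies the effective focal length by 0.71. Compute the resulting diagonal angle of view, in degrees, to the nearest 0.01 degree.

Effective focal length f = 29.9 × 0.71 = 21.229 mm.
Sensor diagonal = √(14.25² + 9.5²) = √293.3125 ≈ 17.1264 mm.
α = 2·arctan(17.126 / (2 × 21.229)) = 2·arctan(0.40337) ≈ 43.9355°.

43.94°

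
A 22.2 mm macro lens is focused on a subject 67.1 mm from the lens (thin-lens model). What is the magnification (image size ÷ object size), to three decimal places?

0.494×

Thin lens: 1/f = 1/dₒ + 1/dᵢ → 1/dᵢ = 1/22.2 − 1/67.1 = 0.0301419 mm⁻¹, so dᵢ ≈ 33.1764 mm.
Magnification m = dᵢ/dₒ = 33.1764/67.1 ≈ 0.49443.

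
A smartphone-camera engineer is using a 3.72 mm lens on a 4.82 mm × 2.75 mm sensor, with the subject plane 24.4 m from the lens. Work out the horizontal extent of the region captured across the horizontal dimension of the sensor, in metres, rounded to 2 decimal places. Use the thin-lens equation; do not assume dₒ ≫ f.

dₒ: 24.4 m = 24400 mm.
Similar triangles through the lens centre give W/dₒ = w/dᵢ; with 1/f = 1/dₒ + 1/dᵢ this gives W = w·(dₒ − f)/f.
W = 4.82 mm × (24400 − 3.72) / 3.72 = 4.82 × 6558.1398 ≈ 31610.234 mm = 31.6102 m.

31.61 m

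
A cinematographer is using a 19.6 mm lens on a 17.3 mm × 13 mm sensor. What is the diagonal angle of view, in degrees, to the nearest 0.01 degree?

Sensor diagonal = √(17.3² + 13²) = √468.2900 ≈ 21.6400 mm.
Angle of view α = 2·arctan(d/2f) with d = 21.6400 mm and f = 19.6 mm.
d/2f = 0.55204; arctan(0.55204) ≈ 28.9005°, so α ≈ 57.8010°.

57.80°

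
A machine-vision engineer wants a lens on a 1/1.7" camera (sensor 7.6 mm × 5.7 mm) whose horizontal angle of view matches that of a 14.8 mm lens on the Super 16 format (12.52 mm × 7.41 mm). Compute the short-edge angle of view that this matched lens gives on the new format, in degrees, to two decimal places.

Equal horizontal AOV ⇒ f₂ = f₁ · 7.6/12.52 = 14.8 × 0.60703 ≈ 8.9840 mm.
Short-edge AOV on the new format = 2·arctan(5.7 / (2 × 8.9840)) = 2·arctan(0.31723) ≈ 35.2011°.

35.20°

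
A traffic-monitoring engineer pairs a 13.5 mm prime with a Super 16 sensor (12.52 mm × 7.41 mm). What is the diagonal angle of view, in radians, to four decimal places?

0.9885 rad

Sensor diagonal = √(12.52² + 7.41²) = √211.6585 ≈ 14.5485 mm.
Angle of view α = 2·arctan(d/2f) with d = 14.5485 mm and f = 13.5 mm.
d/2f = 0.53883; arctan(0.53883) ≈ 0.4942 rad, so α ≈ 0.9885 rad.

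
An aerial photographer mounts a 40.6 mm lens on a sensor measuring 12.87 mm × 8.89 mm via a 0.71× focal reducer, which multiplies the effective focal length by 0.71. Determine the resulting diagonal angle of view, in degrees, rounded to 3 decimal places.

Effective focal length f = 40.6 × 0.71 = 28.826 mm.
Sensor diagonal = √(12.87² + 8.89²) = √244.6690 ≈ 15.6419 mm.
α = 2·arctan(15.642 / (2 × 28.826)) = 2·arctan(0.27132) ≈ 30.3596°.

30.360°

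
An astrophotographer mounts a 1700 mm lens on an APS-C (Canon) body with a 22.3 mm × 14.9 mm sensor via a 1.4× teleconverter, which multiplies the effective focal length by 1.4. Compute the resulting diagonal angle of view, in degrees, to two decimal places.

0.65°

Effective focal length f = 1700 × 1.4 = 2380 mm.
Sensor diagonal = √(22.3² + 14.9²) = √719.3000 ≈ 26.8198 mm.
α = 2·arctan(26.820 / (2 × 2380)) = 2·arctan(0.00563) ≈ 0.6456°.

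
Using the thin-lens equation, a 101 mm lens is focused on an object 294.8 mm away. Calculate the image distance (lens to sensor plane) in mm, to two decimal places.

1/dᵢ = 1/f − 1/dₒ = 1/101 − 1/294.8 = 0.0065089 mm⁻¹.
dᵢ = 1/0.0065089 ≈ 153.6367 mm.

153.64 mm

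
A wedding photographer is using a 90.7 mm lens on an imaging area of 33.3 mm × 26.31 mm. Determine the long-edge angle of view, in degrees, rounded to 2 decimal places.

20.80°

Angle of view α = 2·arctan(w/2f) with w = 33.3 mm and f = 90.7 mm.
w/2f = 0.18357; arctan(0.18357) ≈ 10.4021°, so α ≈ 20.8042°.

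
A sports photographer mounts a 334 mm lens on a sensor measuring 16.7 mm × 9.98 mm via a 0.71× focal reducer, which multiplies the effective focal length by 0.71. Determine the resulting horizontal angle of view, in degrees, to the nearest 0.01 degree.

Effective focal length f = 334 × 0.71 = 237.14 mm.
α = 2·arctan(16.7 / (2 × 237.14)) = 2·arctan(0.03521) ≈ 4.0332°.

4.03°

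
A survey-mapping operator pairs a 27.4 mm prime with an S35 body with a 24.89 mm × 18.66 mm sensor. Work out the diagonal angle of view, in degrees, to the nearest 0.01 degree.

Sensor diagonal = √(24.89² + 18.66²) = √967.7077 ≈ 31.1080 mm.
Angle of view α = 2·arctan(d/2f) with d = 31.1080 mm and f = 27.4 mm.
d/2f = 0.56766; arctan(0.56766) ≈ 29.5820°, so α ≈ 59.1641°.

59.16°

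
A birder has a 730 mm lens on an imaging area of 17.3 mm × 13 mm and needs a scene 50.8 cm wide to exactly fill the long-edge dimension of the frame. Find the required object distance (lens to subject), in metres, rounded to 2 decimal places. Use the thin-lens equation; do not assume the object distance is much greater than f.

22.17 m

W: 50.8 cm = 508 mm.
Magnification m = w/W = dᵢ/dₒ; combined with 1/f = 1/dₒ + 1/dᵢ this gives dₒ = f·(1 + W/w).
dₒ = 730 mm × (1 + 508/17.3) = 730 × 30.3642 ≈ 22165.838 mm = 22.1658 m.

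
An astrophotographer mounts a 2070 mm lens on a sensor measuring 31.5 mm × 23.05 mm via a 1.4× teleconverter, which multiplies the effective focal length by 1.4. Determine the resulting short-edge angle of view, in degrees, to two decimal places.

0.46°

Effective focal length f = 2070 × 1.4 = 2898 mm.
α = 2·arctan(23.05 / (2 × 2898)) = 2·arctan(0.00398) ≈ 0.4557°.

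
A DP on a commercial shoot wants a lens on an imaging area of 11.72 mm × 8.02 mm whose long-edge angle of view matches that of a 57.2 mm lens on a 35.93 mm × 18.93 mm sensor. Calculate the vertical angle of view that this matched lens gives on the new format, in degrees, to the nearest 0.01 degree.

Equal long-edge AOV ⇒ f₂ = f₁ · 11.72/35.93 = 57.2 × 0.32619 ≈ 18.6581 mm.
Vertical AOV on the new format = 2·arctan(8.02 / (2 × 18.6581)) = 2·arctan(0.21492) ≈ 24.2591°.

24.26°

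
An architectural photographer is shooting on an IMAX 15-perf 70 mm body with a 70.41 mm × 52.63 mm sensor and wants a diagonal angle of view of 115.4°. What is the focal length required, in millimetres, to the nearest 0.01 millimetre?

Sensor diagonal = √(70.41² + 52.63²) = √7727.4850 ≈ 87.9061 mm.
From α = 2·arctan(d/2f) we get f = d / (2·tan(α/2)).
With d = 87.9061 mm and α/2 = 57.7°, tan(α/2) ≈ 1.58184, so f ≈ 87.9061 / 3.16369 ≈ 27.7860 mm.

27.79 mm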